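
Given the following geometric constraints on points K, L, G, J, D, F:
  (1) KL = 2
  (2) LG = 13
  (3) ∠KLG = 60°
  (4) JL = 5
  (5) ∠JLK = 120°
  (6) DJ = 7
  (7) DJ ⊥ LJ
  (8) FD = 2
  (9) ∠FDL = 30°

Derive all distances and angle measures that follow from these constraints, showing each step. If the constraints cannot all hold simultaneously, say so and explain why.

The constraints are consistent.

Step 1: From KL = 2, LG = 13, and ∠KLG = 60°, by the law of cosines:
  KG² = KL² + LG² - 2·KL·LG·cos(60°) = 4 + 169 - 26 = 147
  KG = 7·√3

Step 2: From KL = 2, LJ = 5, and ∠KLJ = 120°, by the law of cosines:
  KJ² = KL² + LJ² - 2·KL·LJ·cos(120°) = 4 + 25 + 10 = 39
  KJ = √39

Step 3: From LJ = 5, JD = 7, and ∠LJD = 90°, by the law of cosines:
  LD² = LJ² + JD² - 2·LJ·JD·cos(90°) = 25 + 49 - 0 = 74
  LD = √74

Step 4: From LD = √74, DF = 2, and ∠LDF = 30°, by the law of cosines:
  LF² = LD² + DF² - 2·LD·DF·cos(30°) = 74 + 4 - 29.8 = 48.2
  LF ≈ 6.94

Step 5: From KG = 7·√3, KL = 2, GL = 13, by the inverse law of cosines:
  cos(∠GKL) = (KG² + KL² - GL²) / (2·KG·KL)
  ∠GKL = 111.79°

Step 6: From KJ = √39, KL = 2, JL = 5, by the inverse law of cosines:
  cos(∠JKL) = (KJ² + KL² - JL²) / (2·KJ·KL)
  ∠JKL = 43.9°

Step 7: From LD = √74, LJ = 5, DJ = 7, by the inverse law of cosines:
  cos(∠DLJ) = (LD² + LJ² - DJ²) / (2·LD·LJ)
  ∠DLJ = 54.46°

Step 8: From GK = 7·√3, GL = 13, KL = 2, by the inverse law of cosines:
  cos(∠KGL) = (GK² + GL² - KL²) / (2·GK·GL)
  ∠KGL = 8.21°

Step 9: From JK = √39, JL = 5, KL = 2, by the inverse law of cosines:
  cos(∠KJL) = (JK² + JL² - KL²) / (2·JK·JL)
  ∠KJL = 16.1°

Step 10: From DJ = 7, DL = √74, JL = 5, by the inverse law of cosines:
  cos(∠JDL) = (DJ² + DL² - JL²) / (2·DJ·DL)
  ∠JDL = 35.54°

Step 11: From LD = √74, LF = 6.94, DF = 2, by the inverse law of cosines:
  cos(∠DLF) = (LD² + LF² - DF²) / (2·LD·LF)
  ∠DLF = 8.28°

Step 12: From FD = 2, FL = 6.94, DL = √74, by the inverse law of cosines:
  cos(∠DFL) = (FD² + FL² - DL²) / (2·FD·FL)
  ∠DFL = 141.72°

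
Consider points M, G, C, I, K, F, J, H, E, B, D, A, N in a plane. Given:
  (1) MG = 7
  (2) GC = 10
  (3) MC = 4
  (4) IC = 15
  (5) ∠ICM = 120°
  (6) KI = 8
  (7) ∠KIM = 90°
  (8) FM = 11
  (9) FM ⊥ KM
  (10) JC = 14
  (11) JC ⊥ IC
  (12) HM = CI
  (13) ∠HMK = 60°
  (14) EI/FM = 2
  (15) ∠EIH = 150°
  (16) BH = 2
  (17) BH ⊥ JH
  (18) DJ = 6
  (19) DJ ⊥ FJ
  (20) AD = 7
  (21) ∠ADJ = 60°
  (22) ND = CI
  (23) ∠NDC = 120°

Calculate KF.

Step 1: By the law of cosines on triangle ICM: IM² = 15² + 4² − 2·15·4·cos(120°) = 301, so IM ≈ 17.35.
Step 2: By the law of cosines on triangle KIM: KM² = 8² + 17.35² − 2·8·17.35·cos(90°) = 365, so KM ≈ 19.1.
Step 3: By the law of cosines on triangle KMF: KF² = 19.1² + 11² − 2·19.1·11·cos(90°) = 486, so KF = 9·√6.

Therefore, the length of KF = 9·√6.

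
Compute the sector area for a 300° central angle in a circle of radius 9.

Sector area = π(9²)(5/6) = 135*pi/2

135*pi/2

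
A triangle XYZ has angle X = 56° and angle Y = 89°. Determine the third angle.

By the triangle angle sum property, the three interior angles of any triangle add up to 180°.
We know angle X = 56° and angle Y = 89°, so their sum is 145°.
Therefore angle Z = 180° - 145° = 35°.

35 degrees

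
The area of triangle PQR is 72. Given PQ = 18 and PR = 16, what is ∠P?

From the SAS area formula Area = (1/2)ab sin(C), rearranging gives sin(C) = 2*Area/(ab).
sin(C) = 2 * 72 / (288) = 1/2.
Therefore C = arcsin(1/2) = 30°.
Since sin(180° - C) = sin(C), the obtuse angle 150° gives the same area, so C = 30° or C = 150°.

30° or 150°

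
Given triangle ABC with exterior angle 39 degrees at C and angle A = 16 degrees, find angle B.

By the exterior angle theorem: exterior angle = sum of remote interior angles.
39 = 16 + angle B
angle B = 39 - 16 = 23 degrees

23 degrees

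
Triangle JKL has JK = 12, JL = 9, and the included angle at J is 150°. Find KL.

Law of cosines: KL^2 = 12^2 + 9^2 - 2(12)(9)cos(150°) = 108*sqrt(3) + 225, so KL = 3*sqrt(12*sqrt(3) + 25).

3*sqrt(12*sqrt(3) + 25)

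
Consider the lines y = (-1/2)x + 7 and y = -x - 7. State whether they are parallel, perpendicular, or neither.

Slope of line 1: m1 = -1/2
Slope of line 2: m2 = -1
m1 != m2 (-1/2 != -1), so not parallel.
m1 * m2 = (-1/2) * (-1) = 1/2 != -1, so not perpendicular.
The lines are neither parallel nor perpendicular.

Neither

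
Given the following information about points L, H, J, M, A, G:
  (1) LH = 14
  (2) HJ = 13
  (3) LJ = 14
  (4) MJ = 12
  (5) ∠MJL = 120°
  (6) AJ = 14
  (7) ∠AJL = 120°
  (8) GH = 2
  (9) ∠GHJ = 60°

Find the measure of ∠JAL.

Step 1: By the law of cosines on triangle AJL: AL² = 14² + 14² − 2·14·14·cos(120°) = 588, so AL = 14·√3.
Step 2: By the inverse law of cosines on triangle JAL: cos(∠JAL) = (14² + (14·√3)² − 14²) / (2·14·14·√3) = 588/678.96 = 0.866, so ∠JAL = 30°.

Therefore, the measure of angle ∠JAL = 30°.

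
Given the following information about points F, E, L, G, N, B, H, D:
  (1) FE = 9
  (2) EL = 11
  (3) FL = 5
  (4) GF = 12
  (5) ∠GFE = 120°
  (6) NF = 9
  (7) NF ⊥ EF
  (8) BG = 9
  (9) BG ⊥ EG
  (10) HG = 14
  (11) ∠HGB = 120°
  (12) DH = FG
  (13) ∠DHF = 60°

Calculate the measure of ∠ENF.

Step 1: By the law of cosines on triangle NFE: NE² = 9² + 9² − 2·9·9·cos(90°) = 162, so NE = 9·√2.
Step 2: By the inverse law of cosines on triangle ENF: cos(∠ENF) = ((9·√2)² + 9² − 9²) / (2·9·√2·9) = 162/229.1 = 0.7071, so ∠ENF = 45°.

Therefore, the measure of angle ∠ENF = 45°.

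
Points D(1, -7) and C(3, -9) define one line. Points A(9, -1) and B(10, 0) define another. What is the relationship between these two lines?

Slope of line 1: m1 = (-9 - -7)/(3 - 1) = -2/2 = -1
Slope of line 2: m2 = (0 - -1)/(10 - 9) = 1/1 = 1
Two lines are perpendicular when the product of their slopes is -1 (negative reciprocals).
m1 * m2 = (-1) * (1) = -1, confirming perpendicularity.

Perpendicular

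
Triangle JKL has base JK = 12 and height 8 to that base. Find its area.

A triangle's area is half the area of a rectangle with the same base and height.
Area = (1/2) * 12 * 8 = 48.

48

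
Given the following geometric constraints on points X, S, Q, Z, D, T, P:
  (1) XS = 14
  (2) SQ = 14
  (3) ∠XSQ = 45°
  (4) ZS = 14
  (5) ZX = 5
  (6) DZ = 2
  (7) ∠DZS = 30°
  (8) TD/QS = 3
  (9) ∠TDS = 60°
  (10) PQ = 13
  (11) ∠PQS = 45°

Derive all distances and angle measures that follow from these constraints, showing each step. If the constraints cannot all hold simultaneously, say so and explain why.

The constraints are consistent.

From the given relations:
  TD = 3·QS = 3·14 = 42

Step 1: From XS = 14, SQ = 14, and ∠XSQ = 45°, by the law of cosines:
  XQ² = XS² + SQ² - 2·XS·SQ·cos(45°) = 196 + 196 - 277.2 = 114.8
  XQ ≈ 10.72

Step 2: From SZ = 14, ZD = 2, and ∠SZD = 30°, by the law of cosines:
  SD² = SZ² + ZD² - 2·SZ·ZD·cos(30°) = 196 + 4 - 48.5 = 151.5
  SD ≈ 12.31

Step 3: From SQ = 14, QP = 13, and ∠SQP = 45°, by the law of cosines:
  SP² = SQ² + QP² - 2·SQ·QP·cos(45°) = 196 + 169 - 257.4 = 107.6
  SP ≈ 10.37

Step 4: From XS = 14, XZ = 5, SZ = 14, by the inverse law of cosines:
  cos(∠SXZ) = (XS² + XZ² - SZ²) / (2·XS·XZ)
  ∠SXZ = 79.71°

Step 5: From SX = 14, SZ = 14, XZ = 5, by the inverse law of cosines:
  cos(∠XSZ) = (SX² + SZ² - XZ²) / (2·SX·SZ)
  ∠XSZ = 20.57°

Step 6: From ZS = 14, ZX = 5, SX = 14, by the inverse law of cosines:
  cos(∠SZX) = (ZS² + ZX² - SX²) / (2·ZS·ZX)
  ∠SZX = 79.71°

Step 7: From SD = 12.31, DT = 42, and ∠SDT = 60°, by the law of cosines:
  ST² = SD² + DT² - 2·SD·DT·cos(60°) = 151.5 + 1764 - 517 = 1399
  ST ≈ 37.4

Step 8: From XQ = 10.72, XS = 14, QS = 14, by the inverse law of cosines:
  cos(∠QXS) = (XQ² + XS² - QS²) / (2·XQ·XS)
  ∠QXS = 67.5°

Step 9: From SD = 12.31, SZ = 14, DZ = 2, by the inverse law of cosines:
  cos(∠DSZ) = (SD² + SZ² - DZ²) / (2·SD·SZ)
  ∠DSZ = 4.66°

Step 10: From SP = 10.37, SQ = 14, PQ = 13, by the inverse law of cosines:
  cos(∠PSQ) = (SP² + SQ² - PQ²) / (2·SP·SQ)
  ∠PSQ = 62.39°

Step 11: From QS = 14, QX = 10.72, SX = 14, by the inverse law of cosines:
  cos(∠SQX) = (QS² + QX² - SX²) / (2·QS·QX)
  ∠SQX = 67.5°

Step 12: From DS = 12.31, DZ = 2, SZ = 14, by the inverse law of cosines:
  cos(∠SDZ) = (DS² + DZ² - SZ²) / (2·DS·DZ)
  ∠SDZ = 145.34°

Step 13: From PQ = 13, PS = 10.37, QS = 14, by the inverse law of cosines:
  cos(∠QPS) = (PQ² + PS² - QS²) / (2·PQ·PS)
  ∠QPS = 72.61°

Step 14: From SD = 12.31, ST = 37.4, DT = 42, by the inverse law of cosines:
  cos(∠DST) = (SD² + ST² - DT²) / (2·SD·ST)
  ∠DST = 103.44°

Step 15: From TD = 42, TS = 37.4, DS = 12.31, by the inverse law of cosines:
  cos(∠DTS) = (TD² + TS² - DS²) / (2·TD·TS)
  ∠DTS = 16.56°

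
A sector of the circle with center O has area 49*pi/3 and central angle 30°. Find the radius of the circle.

Sector area A = πr² × θ/360, so r² = 360A / (πθ).
r² = 360 × 49*pi/3 / (π × 30)
r² = 196
r = 14

14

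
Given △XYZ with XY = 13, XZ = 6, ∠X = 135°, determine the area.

When two sides and the included angle are known, the area formula is (1/2)ab sin(C).
The height from one side to the opposite vertex is 6 sin(135°) = 3*sqrt(2).
Area = (1/2) * 13 * 3*sqrt(2) = 39*sqrt(2)/2.

39*sqrt(2)/2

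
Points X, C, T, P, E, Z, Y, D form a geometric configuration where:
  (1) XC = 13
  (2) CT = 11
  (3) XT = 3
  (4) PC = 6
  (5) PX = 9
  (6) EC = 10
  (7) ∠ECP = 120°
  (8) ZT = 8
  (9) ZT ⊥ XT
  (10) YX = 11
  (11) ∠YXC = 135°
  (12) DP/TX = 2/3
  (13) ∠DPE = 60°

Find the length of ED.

From the given relations: DP = 2/3·TX = 2/3·3 = 2.
Step 1: By the law of cosines on triangle ECP: EP² = 10² + 6² − 2·10·6·cos(120°) = 196, so EP = 14.
Step 2: By the law of cosines on triangle EPD: ED² = 14² + 2² − 2·14·2·cos(60°) = 172, so ED = 2·√43.

Therefore, the length of ED = 2·√43.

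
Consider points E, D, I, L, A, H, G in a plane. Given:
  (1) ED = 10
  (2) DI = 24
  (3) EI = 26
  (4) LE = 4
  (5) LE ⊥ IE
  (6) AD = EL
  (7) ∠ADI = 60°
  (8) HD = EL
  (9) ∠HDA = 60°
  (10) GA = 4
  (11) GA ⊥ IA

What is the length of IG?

From the given relations: AD = EL = 4.
Step 1: By the law of cosines on triangle IDA: IA² = 24² + 4² − 2·24·4·cos(60°) = 496, so IA = 4·√31.
Step 2: By the law of cosines on triangle IAG: IG² = (4·√31)² + 4² − 2·4·√31·4·cos(90°) = 512, so IG = 16·√2.

Therefore, the length of IG = 16·√2.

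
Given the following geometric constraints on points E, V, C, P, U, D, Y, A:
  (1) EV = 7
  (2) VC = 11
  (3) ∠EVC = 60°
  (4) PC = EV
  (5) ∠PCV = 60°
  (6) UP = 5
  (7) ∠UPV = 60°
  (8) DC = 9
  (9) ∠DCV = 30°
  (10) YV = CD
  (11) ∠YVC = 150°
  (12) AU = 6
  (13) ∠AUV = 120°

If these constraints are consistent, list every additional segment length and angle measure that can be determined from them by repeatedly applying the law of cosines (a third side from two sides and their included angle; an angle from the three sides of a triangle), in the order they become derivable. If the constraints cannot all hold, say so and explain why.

The constraints are consistent. Derivable facts, in order:
After 1 step:
- CY ≈ 19.33
- EC = √93
- VD ≈ 5.53
- VP = √93
After 2 steps:
- VU ≈ 8.35
- ∠CDV = 95.47°
- ∠CEV = 81.05°
- ∠CPV = 81.05°
- ∠CVD = 54.53°
- ∠CVP = 38.95°
- ∠CYV = 16.53°
- ∠ECV = 38.95°
- ∠VCY = 13.47°
After 3 steps:
- VA ≈ 12.49
- ∠PUV = 88.78°
- ∠PVU = 31.22°
After 4 steps:
- ∠AVU = 24.59°
- ∠UAV = 35.41°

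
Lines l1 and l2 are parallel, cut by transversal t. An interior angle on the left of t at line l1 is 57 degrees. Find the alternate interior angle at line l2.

Alternate interior angles formed by parallel lines and a transversal are equal.
The given angle is 57 degrees.
The alternate interior angle = 57 degrees.

57 degrees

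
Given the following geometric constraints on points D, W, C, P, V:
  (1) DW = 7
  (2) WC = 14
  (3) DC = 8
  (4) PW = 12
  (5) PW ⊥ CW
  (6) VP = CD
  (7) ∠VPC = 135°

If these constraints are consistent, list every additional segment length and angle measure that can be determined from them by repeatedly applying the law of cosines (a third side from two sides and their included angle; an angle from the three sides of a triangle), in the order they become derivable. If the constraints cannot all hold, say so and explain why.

The constraints are consistent. Derivable facts, in order:
After 1 step:
- CP = 2·√85
- ∠CDW = 137.82°
- ∠CWD = 22.56°
- ∠DCW = 19.62°
After 2 steps:
- CV ≈ 24.75
- ∠CPW = 49.4°
- ∠PCW = 40.6°
After 3 steps:
- ∠CVP = 31.79°
- ∠PCV = 13.21°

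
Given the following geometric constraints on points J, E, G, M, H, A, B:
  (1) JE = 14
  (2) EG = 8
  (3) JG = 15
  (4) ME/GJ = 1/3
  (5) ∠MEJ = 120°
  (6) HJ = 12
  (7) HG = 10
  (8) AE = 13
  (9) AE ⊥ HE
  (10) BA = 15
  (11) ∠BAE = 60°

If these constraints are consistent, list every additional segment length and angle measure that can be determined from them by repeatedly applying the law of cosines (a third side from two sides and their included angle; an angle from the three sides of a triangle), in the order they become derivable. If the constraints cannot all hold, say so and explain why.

The constraints are consistent. Derivable facts, in order:
After 1 step:
- EB = √199
- JM ≈ 17.06
- ∠EGJ = 67.2°
- ∠EJG = 31.79°
- ∠GEJ = 81.01°
- ∠GHJ = 85.46°
- ∠GJH = 41.65°
- ∠HGJ = 52.89°
After 2 steps:
- ∠ABE = 52.95°
- ∠AEB = 67.05°
- ∠EJM = 14.7°
- ∠EMJ = 45.3°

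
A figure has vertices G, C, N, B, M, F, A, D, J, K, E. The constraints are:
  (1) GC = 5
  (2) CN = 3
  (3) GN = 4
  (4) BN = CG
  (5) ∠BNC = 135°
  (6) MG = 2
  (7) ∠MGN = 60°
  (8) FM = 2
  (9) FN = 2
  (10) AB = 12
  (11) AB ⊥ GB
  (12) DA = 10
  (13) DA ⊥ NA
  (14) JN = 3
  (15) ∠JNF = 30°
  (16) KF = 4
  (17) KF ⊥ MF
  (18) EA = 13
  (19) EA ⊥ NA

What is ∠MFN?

Step 1: By the law of cosines on triangle MGN: MN² = 2² + 4² − 2·2·4·cos(60°) = 12, so MN = 2·√3.
Step 2: By the inverse law of cosines on triangle MFN: cos(∠MFN) = (2² + 2² − (2·√3)²) / (2·2·2) = -4/8 = -0.5, so ∠MFN = 120°.

Therefore, the measure of angle ∠MFN = 120°.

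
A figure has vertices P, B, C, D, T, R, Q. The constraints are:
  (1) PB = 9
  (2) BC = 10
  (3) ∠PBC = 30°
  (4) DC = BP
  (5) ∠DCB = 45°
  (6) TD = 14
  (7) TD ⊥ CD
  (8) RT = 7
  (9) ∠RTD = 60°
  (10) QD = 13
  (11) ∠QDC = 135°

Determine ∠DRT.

Step 1: By the law of cosines on triangle RTD: RD² = 7² + 14² − 2·7·14·cos(60°) = 147, so RD = 7·√3.
Step 2: By the inverse law of cosines on triangle DRT: cos(∠DRT) = ((7·√3)² + 7² − 14²) / (2·7·√3·7) = 0/169.74 = 0, so ∠DRT = 90°.

Therefore, the measure of angle ∠DRT = 90°.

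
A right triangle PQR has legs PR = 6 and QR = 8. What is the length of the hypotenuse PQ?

In a right triangle, the square of the hypotenuse equals the sum of the squares of the two legs.
The legs are 6 and 8, so the hypotenuse = sqrt(36 + 64) = sqrt(100) = 10.

10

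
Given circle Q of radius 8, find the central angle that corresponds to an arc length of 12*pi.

θ = 360 × 12*pi / (2π × 8) = 270° (rearranging arc length formula).

270°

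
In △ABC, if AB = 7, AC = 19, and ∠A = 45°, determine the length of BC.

By the law of cosines: BC^2 = AB^2 + AC^2 - 2*AB*AC*cos(A)
BC^2 = 7^2 + 19^2 - 2*7*19*cos(45°)
BC^2 = 49 + 361 - 266*(sqrt(2)/2)
BC^2 = 410 - 133*sqrt(2)
BC = sqrt(410 - 133*sqrt(2))

sqrt(410 - 133*sqrt(2))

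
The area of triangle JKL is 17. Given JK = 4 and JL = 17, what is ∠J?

Area = (1/2) * a * b * sin(C)
sin(C) = 2 * Area / (a * b)
sin(C) = 2 * 17 / (4 * 17)
sin(C) = 1/2
C = arcsin(1/2) = 30°
Since sin(180° - C) = sin(C), the obtuse angle 150° gives the same area, so C = 30° or C = 150°.

30° or 150°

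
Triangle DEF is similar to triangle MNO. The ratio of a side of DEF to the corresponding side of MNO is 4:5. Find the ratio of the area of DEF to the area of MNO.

Area ratio = (side ratio)^2 = (4/5)^2 = 16:25.

16:25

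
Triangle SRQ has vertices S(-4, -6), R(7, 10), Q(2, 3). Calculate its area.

The Shoelace formula computes the area from vertex coordinates by summing cross products.
For vertices (-4,-6), (7,10), (2,3):
Signed sum = -4*10 - 7*-6 + 7*3 - 2*10 + 2*-6 - -4*3
= 2 + 1 + 0 = 3
Area = (1/2)|3| = 3/2.

3/2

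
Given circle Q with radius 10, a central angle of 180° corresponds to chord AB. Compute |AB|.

Chord = 2(10) sin(90°) = 20

20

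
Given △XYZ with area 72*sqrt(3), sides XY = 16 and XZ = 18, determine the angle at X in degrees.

Area = (1/2) * a * b * sin(C)
sin(C) = 2 * Area / (a * b)
sin(C) = 2 * 72*sqrt(3) / (16 * 18)
sin(C) = sqrt(3)/2
C = arcsin(sqrt(3)/2) = 60°
Since sin(180° - C) = sin(C), the obtuse angle 120° gives the same area, so C = 60° or C = 120°.

60° or 120°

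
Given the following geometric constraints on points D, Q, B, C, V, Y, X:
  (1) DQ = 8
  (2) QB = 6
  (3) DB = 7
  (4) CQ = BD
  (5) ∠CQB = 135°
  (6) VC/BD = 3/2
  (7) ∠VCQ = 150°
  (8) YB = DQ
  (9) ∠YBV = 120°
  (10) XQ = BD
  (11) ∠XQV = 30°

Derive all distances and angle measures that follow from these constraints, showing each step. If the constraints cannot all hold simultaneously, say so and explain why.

The constraints are consistent.

From the given relations:
  CQ = BD = 7
  VC = 3/2·BD = 3/2·7 ≈ 10.5
  YB = DQ = 8
  XQ = BD = 7

Step 1: From QC = 7, CV = 10.5, and ∠QCV = 150°, by the law of cosines:
  QV² = QC² + CV² - 2·QC·CV·cos(150°) = 49 + 110.2 + 127.3 = 286.6
  QV ≈ 16.93

Step 2: From BQ = 6, QC = 7, and ∠BQC = 135°, by the law of cosines:
  BC² = BQ² + QC² - 2·BQ·QC·cos(135°) = 36 + 49 + 59.4 = 144.4
  BC ≈ 12.02

Step 3: From DB = 7, DQ = 8, BQ = 6, by the inverse law of cosines:
  cos(∠BDQ) = (DB² + DQ² - BQ²) / (2·DB·DQ)
  ∠BDQ = 46.57°

Step 4: From QB = 6, QD = 8, BD = 7, by the inverse law of cosines:
  cos(∠BQD) = (QB² + QD² - BD²) / (2·QB·QD)
  ∠BQD = 57.91°

Step 5: From BD = 7, BQ = 6, DQ = 8, by the inverse law of cosines:
  cos(∠DBQ) = (BD² + BQ² - DQ²) / (2·BD·BQ)
  ∠DBQ = 75.52°

Step 6: From VQ = 16.93, QX = 7, and ∠VQX = 30°, by the law of cosines:
  VX² = VQ² + QX² - 2·VQ·QX·cos(30°) = 286.6 + 49 - 205.2 = 130.3
  VX ≈ 11.42

Step 7: From QC = 7, QV = 16.93, CV = 10.5, by the inverse law of cosines:
  cos(∠CQV) = (QC² + QV² - CV²) / (2·QC·QV)
  ∠CQV = 18.07°

Step 8: From BC = 12.02, BQ = 6, CQ = 7, by the inverse law of cosines:
  cos(∠CBQ) = (BC² + BQ² - CQ²) / (2·BC·BQ)
  ∠CBQ = 24.32°

Step 9: From CB = 12.02, CQ = 7, BQ = 6, by the inverse law of cosines:
  cos(∠BCQ) = (CB² + CQ² - BQ²) / (2·CB·CQ)
  ∠BCQ = 20.68°

Step 10: From VC = 10.5, VQ = 16.93, CQ = 7, by the inverse law of cosines:
  cos(∠CVQ) = (VC² + VQ² - CQ²) / (2·VC·VQ)
  ∠CVQ = 11.93°

Step 11: From VQ = 16.93, VX = 11.42, QX = 7, by the inverse law of cosines:
  cos(∠QVX) = (VQ² + VX² - QX²) / (2·VQ·VX)
  ∠QVX = 17.85°

Step 12: From XQ = 7, XV = 11.42, QV = 16.93, by the inverse law of cosines:
  cos(∠QXV) = (XQ² + XV² - QV²) / (2·XQ·XV)
  ∠QXV = 132.15°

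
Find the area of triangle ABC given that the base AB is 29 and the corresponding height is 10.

Area = (1/2)(29)(10) = 145

145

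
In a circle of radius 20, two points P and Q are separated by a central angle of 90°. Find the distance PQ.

Drop a perpendicular from the center to the chord, bisecting both the chord and the central angle.
Each half-chord = r sin(θ/2) = 20 sin(45°).
The full chord = 2 × 20 × sin(45°) = 20*sqrt(2).

20*sqrt(2)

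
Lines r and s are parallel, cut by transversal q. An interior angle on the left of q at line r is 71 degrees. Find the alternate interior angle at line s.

Alternate interior angles formed by parallel lines and a transversal are equal.
The given angle is 71 degrees.
The alternate interior angle = 71 degrees.

71 degrees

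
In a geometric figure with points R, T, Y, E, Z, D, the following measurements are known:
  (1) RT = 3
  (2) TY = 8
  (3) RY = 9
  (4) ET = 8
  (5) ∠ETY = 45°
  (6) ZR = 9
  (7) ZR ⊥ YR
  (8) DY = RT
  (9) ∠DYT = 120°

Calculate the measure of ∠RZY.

Step 1: By the law of cosines on triangle ZRY: ZY² = 9² + 9² − 2·9·9·cos(90°) = 162, so ZY = 9·√2.
Step 2: By the inverse law of cosines on triangle RZY: cos(∠RZY) = (9² + (9·√2)² − 9²) / (2·9·9·√2) = 162/229.1 = 0.7071, so ∠RZY = 45°.

Therefore, the measure of angle ∠RZY = 45°.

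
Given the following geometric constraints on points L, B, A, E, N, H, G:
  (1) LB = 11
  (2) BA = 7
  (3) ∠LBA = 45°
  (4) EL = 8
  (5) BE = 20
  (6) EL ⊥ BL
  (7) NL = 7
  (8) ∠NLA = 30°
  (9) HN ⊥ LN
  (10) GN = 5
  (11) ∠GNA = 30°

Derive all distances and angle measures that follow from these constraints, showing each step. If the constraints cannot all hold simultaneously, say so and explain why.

These constraints are not satisfiable: by the triangle inequality in triangle LBE, (1) LB = 11 and (4) EL = 8 force BE ≤ 11 + 8 = 19, but (5) says BE = 20. No planar figure meets all of them, so nothing further can be derived.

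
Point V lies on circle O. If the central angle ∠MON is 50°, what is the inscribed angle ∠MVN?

Inscribed angle = 50° / 2 = 25° (inscribed angle theorem).

25°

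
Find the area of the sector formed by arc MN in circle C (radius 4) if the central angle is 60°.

The full circle has area πr² = π(4)² = 16*pi.
The sector covers 60° out of 360°, a fraction of 1/6.
Sector area = 16*pi × 1/6 = 8*pi/3.

8*pi/3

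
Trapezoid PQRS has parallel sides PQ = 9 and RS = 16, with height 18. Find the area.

Area = (9 + 16) * 18 / 2 = 450 / 2 = 225

225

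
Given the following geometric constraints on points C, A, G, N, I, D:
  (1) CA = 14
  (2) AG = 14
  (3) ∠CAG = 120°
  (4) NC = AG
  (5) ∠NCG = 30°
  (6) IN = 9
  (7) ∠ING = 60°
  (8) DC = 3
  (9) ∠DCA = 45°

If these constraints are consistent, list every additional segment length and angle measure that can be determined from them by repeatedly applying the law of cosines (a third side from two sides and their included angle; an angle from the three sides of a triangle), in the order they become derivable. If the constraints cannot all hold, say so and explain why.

The constraints are consistent. Derivable facts, in order:
After 1 step:
- AD ≈ 12.07
- CG = 14·√3
After 2 steps:
- GN = 14
- ∠ACG = 30°
- ∠ADC = 124.87°
- ∠AGC = 30°
- ∠CAD = 10.13°
After 3 steps:
- GI = √151
- ∠CGN = 30°
- ∠CNG = 120°
After 4 steps:
- ∠GIN = 80.63°
- ∠IGN = 39.37°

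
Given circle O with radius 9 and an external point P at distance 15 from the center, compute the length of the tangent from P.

Let T be the point of tangency. Then OT ⊥ PT (radius ⊥ tangent).
In right triangle OTP: OP² = OT² + PT²
15² = 9² + PT²
PT² = 144, PT = 12

12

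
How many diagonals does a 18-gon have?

The number of diagonals in an n-gon is n(n - 3)/2.
For n = 18: 18(18 - 3)/2 = 18 × 15 / 2 = 135.

135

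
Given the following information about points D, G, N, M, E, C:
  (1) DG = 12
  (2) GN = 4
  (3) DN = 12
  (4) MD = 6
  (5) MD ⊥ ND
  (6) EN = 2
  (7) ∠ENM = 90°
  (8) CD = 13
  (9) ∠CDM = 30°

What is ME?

Step 1: By the law of cosines on triangle NDM: NM² = 12² + 6² − 2·12·6·cos(90°) = 180, so NM = 6·√5.
Step 2: By the law of cosines on triangle MNE: ME² = (6·√5)² + 2² − 2·6·√5·2·cos(90°) = 184, so ME = 2·√46.

Therefore, the length of ME = 2·√46.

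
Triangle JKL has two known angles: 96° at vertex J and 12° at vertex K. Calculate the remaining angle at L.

The interior angles sum to 180°: angle L = 180 - 96 - 12 = 72°.
The triangle is obtuse (angles 96°, 12°, 72°).

72 degrees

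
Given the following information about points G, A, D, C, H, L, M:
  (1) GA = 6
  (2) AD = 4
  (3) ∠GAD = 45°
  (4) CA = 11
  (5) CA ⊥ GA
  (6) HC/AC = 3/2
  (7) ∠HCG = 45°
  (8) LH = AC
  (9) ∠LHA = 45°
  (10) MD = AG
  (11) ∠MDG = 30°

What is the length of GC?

Step 1: By the law of cosines on triangle GAC: GC² = 6² + 11² − 2·6·11·cos(90°) = 157, so GC = √157.

Therefore, the length of GC = √157.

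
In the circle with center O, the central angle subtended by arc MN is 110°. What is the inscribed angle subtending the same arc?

By the inscribed angle theorem, the inscribed angle is half the central angle.
Inscribed angle = 110° / 2 = 55°

55°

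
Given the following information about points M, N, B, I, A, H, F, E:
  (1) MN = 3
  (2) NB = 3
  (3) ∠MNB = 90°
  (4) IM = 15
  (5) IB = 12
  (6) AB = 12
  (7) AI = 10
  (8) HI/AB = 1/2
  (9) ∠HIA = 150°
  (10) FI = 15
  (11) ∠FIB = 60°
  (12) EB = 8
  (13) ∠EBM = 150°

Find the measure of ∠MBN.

Step 1: By the law of cosines on triangle BNM: BM² = 3² + 3² − 2·3·3·cos(90°) = 18, so BM = 3·√2.
Step 2: By the inverse law of cosines on triangle MBN: cos(∠MBN) = ((3·√2)² + 3² − 3²) / (2·3·√2·3) = 18/25.46 = 0.7071, so ∠MBN = 45°.

Therefore, the measure of angle ∠MBN = 45°.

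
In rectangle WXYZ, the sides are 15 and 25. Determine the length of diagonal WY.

A rectangle's diagonal splits it into two right triangles, with the diagonal as the hypotenuse.
By the Pythagorean theorem, d^2 = 15^2 + 25^2 = 850.
Therefore d = sqrt(850) = 5*sqrt(34).

5*sqrt(34)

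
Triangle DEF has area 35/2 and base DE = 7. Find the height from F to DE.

Rearranging the area formula Area = (1/2) * base * height:
height = 2 * Area / base = 2 * 35/2 / 7 = 5.

5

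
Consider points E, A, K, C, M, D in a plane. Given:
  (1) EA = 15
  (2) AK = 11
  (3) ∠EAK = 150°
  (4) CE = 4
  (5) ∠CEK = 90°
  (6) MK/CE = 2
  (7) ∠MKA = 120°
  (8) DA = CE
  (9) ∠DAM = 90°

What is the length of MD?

From the given relations: MK = 2·CE = 2·4 = 8; DA = CE = 4.
Step 1: By the law of cosines on triangle AKM: AM² = 11² + 8² − 2·11·8·cos(120°) = 273, so AM ≈ 16.52.
Step 2: By the law of cosines on triangle MAD: MD² = 16.52² + 4² − 2·16.52·4·cos(90°) = 289, so MD = 17.

Therefore, the length of MD = 17.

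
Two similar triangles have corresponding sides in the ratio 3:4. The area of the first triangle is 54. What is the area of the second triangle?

For similar figures, the area ratio equals the square of the side ratio.
Side ratio (the first triangle to the second triangle) = 3:4, so area ratio = 3^2:4^2 = 9:16.
If the area of the first triangle is 54, then the area of the second triangle = 54 * (16/9) = 96.

96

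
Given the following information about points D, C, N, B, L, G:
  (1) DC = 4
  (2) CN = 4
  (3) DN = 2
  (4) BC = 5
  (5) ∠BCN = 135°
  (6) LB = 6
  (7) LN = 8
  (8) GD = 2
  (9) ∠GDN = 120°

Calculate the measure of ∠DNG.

Step 1: By the law of cosines on triangle NDG: NG² = 2² + 2² − 2·2·2·cos(120°) = 12, so NG = 2·√3.
Step 2: By the inverse law of cosines on triangle DNG: cos(∠DNG) = (2² + (2·√3)² − 2²) / (2·2·2·√3) = 12/13.86 = 0.866, so ∠DNG = 30°.

Therefore, the measure of angle ∠DNG = 30°.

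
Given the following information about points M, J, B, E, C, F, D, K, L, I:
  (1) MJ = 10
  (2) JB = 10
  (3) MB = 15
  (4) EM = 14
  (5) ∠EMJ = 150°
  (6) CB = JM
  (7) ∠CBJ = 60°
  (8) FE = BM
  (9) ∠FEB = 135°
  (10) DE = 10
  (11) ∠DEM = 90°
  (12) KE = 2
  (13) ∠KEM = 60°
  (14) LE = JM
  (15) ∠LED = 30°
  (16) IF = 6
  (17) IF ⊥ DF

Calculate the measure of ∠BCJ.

From the given relations: CB = JM = 10.
Step 1: By the law of cosines on triangle CBJ: CJ² = 10² + 10² − 2·10·10·cos(60°) = 100, so CJ = 10.
Step 2: By the inverse law of cosines on triangle BCJ: cos(∠BCJ) = (10² + 10² − 10²) / (2·10·10) = 100/200 = 0.5, so ∠BCJ = 60°.

Therefore, the measure of angle ∠BCJ = 60°.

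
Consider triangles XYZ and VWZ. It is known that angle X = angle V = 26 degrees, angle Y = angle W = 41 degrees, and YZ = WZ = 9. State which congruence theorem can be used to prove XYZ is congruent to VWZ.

The given information provides:
angle X = angle V = 26 degrees, angle Y = angle W = 41 degrees, and YZ = WZ = 9
This matches the AAS congruence theorem.
Two pairs of corresponding angles and a non-included side are equal (Angle-Angle-Side).

AAS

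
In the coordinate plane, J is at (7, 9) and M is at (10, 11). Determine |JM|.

d = sqrt((10 - 7)^2 + (11 - 9)^2)
d = sqrt(3^2 + 2^2)
d = sqrt(9 + 4)
d = sqrt(13)

sqrt(13)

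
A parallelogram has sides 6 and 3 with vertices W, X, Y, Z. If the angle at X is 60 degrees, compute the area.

Area = a * b * sin(theta)
Area = 6 * 3 * sin(60 degrees)
Area = 18 * sqrt(3)/2
Area = 9*sqrt(3)

9*sqrt(3)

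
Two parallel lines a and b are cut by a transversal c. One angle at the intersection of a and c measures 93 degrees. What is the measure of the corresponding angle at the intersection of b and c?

When a transversal crosses parallel lines, angles in the same position at each intersection are called corresponding angles.
These are always equal, so the answer is 93 degrees.

93 degrees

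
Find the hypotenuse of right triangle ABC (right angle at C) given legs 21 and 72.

AB = sqrt(21^2 + 72^2) = sqrt(5625) = 75

75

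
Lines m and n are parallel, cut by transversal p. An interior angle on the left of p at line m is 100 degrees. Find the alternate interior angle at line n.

Alternate interior angles are equal: 100 degrees.

100 degrees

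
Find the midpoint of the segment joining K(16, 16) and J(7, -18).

M = ((x₁ + x₂)/2, (y₁ + y₂)/2)
= ((16 + 7)/2, (16 + -18)/2)
= (23/2, -2/2) = (23/2, -1)

(23/2, -1)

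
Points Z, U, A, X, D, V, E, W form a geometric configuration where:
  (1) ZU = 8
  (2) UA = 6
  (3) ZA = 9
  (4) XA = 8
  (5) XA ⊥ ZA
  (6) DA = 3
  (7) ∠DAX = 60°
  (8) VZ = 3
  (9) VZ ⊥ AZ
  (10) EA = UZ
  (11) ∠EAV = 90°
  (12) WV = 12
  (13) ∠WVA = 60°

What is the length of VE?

From the given relations: EA = UZ = 8.
Step 1: By the law of cosines on triangle VZA: VA² = 3² + 9² − 2·3·9·cos(90°) = 90, so VA = 3·√10.
Step 2: By the law of cosines on triangle VAE: VE² = (3·√10)² + 8² − 2·3·√10·8·cos(90°) = 154, so VE = √154.

Therefore, the length of VE = √154.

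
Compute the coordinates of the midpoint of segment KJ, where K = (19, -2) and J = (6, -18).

The midpoint is the average of the coordinates:
x: (19 + 6)/2 = 25/2
y: (-2 + -18)/2 = -10
Midpoint = (25/2, -10)

(25/2, -10)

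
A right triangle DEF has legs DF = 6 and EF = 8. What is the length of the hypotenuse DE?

By the Pythagorean theorem: DE^2 = DF^2 + EF^2
DE^2 = 6^2 + 8^2 = 36 + 64 = 100
DE = sqrt(100) = 10

10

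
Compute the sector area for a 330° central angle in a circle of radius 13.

Sector area = π(13²)(11/12) = 1859*pi/12

1859*pi/12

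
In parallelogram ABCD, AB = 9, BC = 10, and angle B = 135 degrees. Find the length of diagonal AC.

Law of cosines: d^2 = 9^2 + 10^2 - 2(9)(10)cos(135°) = 90*sqrt(2) + 181, so d = sqrt(90*sqrt(2) + 181).

sqrt(90*sqrt(2) + 181)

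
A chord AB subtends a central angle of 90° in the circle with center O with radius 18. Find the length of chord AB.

Drop a perpendicular from the center to the chord, bisecting both the chord and the central angle.
Each half-chord = r sin(θ/2) = 18 sin(45°).
The full chord = 2 × 18 × sin(45°) = 18*sqrt(2).

18*sqrt(2)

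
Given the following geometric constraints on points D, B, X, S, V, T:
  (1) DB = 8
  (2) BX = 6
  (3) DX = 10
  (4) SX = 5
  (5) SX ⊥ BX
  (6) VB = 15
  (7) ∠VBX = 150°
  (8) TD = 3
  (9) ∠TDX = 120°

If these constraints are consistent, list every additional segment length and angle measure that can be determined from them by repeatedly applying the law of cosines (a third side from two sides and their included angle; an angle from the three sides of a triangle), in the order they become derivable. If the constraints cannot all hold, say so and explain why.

The constraints are consistent. Derivable facts, in order:
After 1 step:
- BS = √61
- XT = √139
- XV ≈ 20.42
- ∠BDX = 36.87°
- ∠BXD = 53.13°
- ∠DBX = 90°
After 2 steps:
- ∠BSX = 50.19°
- ∠BVX = 8.45°
- ∠BXV = 21.55°
- ∠DTX = 47.27°
- ∠DXT = 12.73°
- ∠SBX = 39.81°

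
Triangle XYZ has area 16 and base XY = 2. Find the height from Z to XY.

Area = (1/2) * base * height
height = 2 * Area / base
height = 2 * 16 / 2
height = 32 / 2
height = 16

16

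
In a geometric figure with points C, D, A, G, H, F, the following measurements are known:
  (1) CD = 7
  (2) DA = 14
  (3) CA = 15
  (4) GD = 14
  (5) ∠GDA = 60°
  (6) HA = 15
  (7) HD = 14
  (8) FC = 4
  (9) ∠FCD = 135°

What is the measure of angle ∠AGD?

Step 1: By the law of cosines on triangle GDA: GA² = 14² + 14² − 2·14·14·cos(60°) = 196, so GA = 14.
Step 2: By the inverse law of cosines on triangle AGD: cos(∠AGD) = (14² + 14² − 14²) / (2·14·14) = 196/392 = 0.5, so ∠AGD = 60°.

Therefore, the measure of angle ∠AGD = 60°.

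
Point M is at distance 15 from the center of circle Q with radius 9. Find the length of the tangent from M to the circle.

tangent = √(d² - r²) = √(15² - 9²) = √(225 - 81) = √144 = 12

12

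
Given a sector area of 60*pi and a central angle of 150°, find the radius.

r² = 360 × 60*pi / (π × 150) = 144, so r = 12.

12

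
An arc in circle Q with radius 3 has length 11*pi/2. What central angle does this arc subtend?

The full circumference is 2πr = 6*pi.
The arc is 11*pi/2 / 6*pi = 11/12 of the full circle.
So the central angle = 11/12 × 360° = 330°.

330°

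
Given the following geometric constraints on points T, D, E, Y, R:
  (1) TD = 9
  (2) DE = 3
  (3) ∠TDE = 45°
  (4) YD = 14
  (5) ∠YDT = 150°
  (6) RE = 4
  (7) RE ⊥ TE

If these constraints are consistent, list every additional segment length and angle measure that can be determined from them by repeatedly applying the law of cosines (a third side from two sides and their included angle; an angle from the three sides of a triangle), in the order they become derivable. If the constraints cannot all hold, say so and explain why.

The constraints are consistent. Derivable facts, in order:
After 1 step:
- TE ≈ 7.2
- TY ≈ 22.25
After 2 steps:
- TR ≈ 8.24
- ∠DET = 117.86°
- ∠DTE = 17.14°
- ∠DTY = 18.33°
- ∠DYT = 11.67°
After 3 steps:
- ∠ERT = 60.94°
- ∠ETR = 29.06°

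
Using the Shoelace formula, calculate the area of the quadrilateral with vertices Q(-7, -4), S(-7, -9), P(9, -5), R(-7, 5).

The Shoelace formula works by pairing each vertex with the next (cycling back to the first).
For each pair, compute x_i*y_(i+1) - x_(i+1)*y_i:
  (-7*-9 - -7*-4) = 35
  (-7*-5 - 9*-9) = 116
  (9*5 - -7*-5) = 10
  (-7*-4 - -7*5) = 63
Taking half the absolute value of the total: Area = (1/2)(224) = 112.

112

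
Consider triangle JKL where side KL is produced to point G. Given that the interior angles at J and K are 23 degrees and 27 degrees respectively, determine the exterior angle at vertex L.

The interior angle at L is 180 - 23 - 27 = 130 degrees.
The exterior angle and interior angle at L are supplementary:
Exterior angle = 180 - 130 = 50 degrees.

50 degrees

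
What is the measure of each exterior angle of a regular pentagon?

Each exterior angle of a regular n-gon is 360 / n.
For n = 5: 360 / 5 = 72 degrees.

72 degrees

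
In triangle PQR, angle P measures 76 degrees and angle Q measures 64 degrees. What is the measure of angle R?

By the triangle angle sum property, the three interior angles of any triangle add up to 180°.
We know angle P = 76° and angle Q = 64°, so their sum is 140°.
Therefore angle R = 180° - 140° = 40°.

40 degrees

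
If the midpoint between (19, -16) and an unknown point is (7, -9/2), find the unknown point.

Using the midpoint formula: M = ((x1 + x2)/2, (y1 + y2)/2)
We know M = (7, -9/2) and L = (19, -16)
For x: 7 = (19 + x2)/2, so x2 = 2*7 - 19 = -5
For y: -9/2 = (-16 + y2)/2, so y2 = 2*-9/2 - -16 = 7
M = (-5, 7)

(-5, 7)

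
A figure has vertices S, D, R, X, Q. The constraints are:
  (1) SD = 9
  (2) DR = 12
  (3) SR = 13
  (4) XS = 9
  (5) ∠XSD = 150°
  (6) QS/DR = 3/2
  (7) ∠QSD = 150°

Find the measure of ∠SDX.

Step 1: By the law of cosines on triangle DSX: DX² = 9² + 9² − 2·9·9·cos(150°) = 302.3, so DX ≈ 17.39.
Step 2: By the inverse law of cosines on triangle SDX: cos(∠SDX) = (9² + 17.39² − 9²) / (2·9·17.39) = 302.3/312.96 = 0.9659, so ∠SDX = 15°.

Therefore, the measure of angle ∠SDX = 15°.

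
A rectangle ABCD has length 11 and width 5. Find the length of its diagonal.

d = sqrt(11^2 + 5^2) = sqrt(146)

sqrt(146)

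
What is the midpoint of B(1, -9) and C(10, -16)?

M = ((x₁ + x₂)/2, (y₁ + y₂)/2)
= ((1 + 10)/2, (-9 + -16)/2)
= (11/2, -25/2) = (11/2, -25/2)

(11/2, -25/2)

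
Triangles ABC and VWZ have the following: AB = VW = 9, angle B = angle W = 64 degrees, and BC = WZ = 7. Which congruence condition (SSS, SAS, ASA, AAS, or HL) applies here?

The given information provides:
AB = VW = 9, angle B = angle W = 64 degrees, and BC = WZ = 7
This matches the SAS congruence theorem.
Two pairs of corresponding sides and the included angle are equal (Side-Angle-Side).

SAS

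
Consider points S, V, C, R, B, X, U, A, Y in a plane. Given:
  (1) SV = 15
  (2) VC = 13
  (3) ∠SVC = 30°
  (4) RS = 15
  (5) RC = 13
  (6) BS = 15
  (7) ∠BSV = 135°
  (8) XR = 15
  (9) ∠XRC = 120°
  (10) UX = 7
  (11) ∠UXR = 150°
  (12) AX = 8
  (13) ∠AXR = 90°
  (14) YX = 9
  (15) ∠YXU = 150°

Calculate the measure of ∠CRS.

Step 1: By the law of cosines on triangle CVS: CS² = 13² + 15² − 2·13·15·cos(30°) = 56.25, so CS ≈ 7.5.
Step 2: By the inverse law of cosines on triangle CRS: cos(∠CRS) = (13² + 15² − 7.5²) / (2·13·15) = 337.75/390 = 0.866, so ∠CRS = 30°.

Therefore, the measure of angle ∠CRS = 30°.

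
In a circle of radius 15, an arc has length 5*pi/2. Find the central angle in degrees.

The full circumference is 2πr = 30*pi.
The arc is 5*pi/2 / 30*pi = 1/12 of the full circle.
So the central angle = 1/12 × 360° = 30°.

30°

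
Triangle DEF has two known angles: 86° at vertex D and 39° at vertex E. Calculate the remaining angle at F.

angle F = 180 - 86 - 39 = 55 degrees.

55 degrees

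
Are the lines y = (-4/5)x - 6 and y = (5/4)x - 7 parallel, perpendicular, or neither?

Slope of line 1: m1 = -4/5
Slope of line 2: m2 = 5/4
Two lines are perpendicular when the product of their slopes is -1 (negative reciprocals).
m1 * m2 = (-4/5) * (5/4) = -1, confirming perpendicularity.

Perpendicular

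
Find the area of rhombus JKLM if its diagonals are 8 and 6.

The diagonals of a rhombus divide it into four right triangles.
Each triangle has legs 8/ 2 = 4 and 6/2 = 3, so each has area (1/2)*4*3 = 6.
Four such triangles give total area = (d1 * d2) / 2 = 24.

24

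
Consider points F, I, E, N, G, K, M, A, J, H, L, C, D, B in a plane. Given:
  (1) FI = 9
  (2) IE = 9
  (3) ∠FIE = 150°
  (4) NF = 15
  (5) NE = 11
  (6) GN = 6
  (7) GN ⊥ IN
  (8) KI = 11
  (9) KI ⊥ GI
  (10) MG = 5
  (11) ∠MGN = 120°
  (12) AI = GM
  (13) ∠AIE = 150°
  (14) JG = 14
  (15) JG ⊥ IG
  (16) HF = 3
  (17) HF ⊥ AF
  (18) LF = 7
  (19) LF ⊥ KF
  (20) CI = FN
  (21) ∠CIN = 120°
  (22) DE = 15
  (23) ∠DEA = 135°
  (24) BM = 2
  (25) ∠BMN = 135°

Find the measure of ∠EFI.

Step 1: By the law of cosines on triangle FIE: FE² = 9² + 9² − 2·9·9·cos(150°) = 302.3, so FE ≈ 17.39.
Step 2: By the inverse law of cosines on triangle EFI: cos(∠EFI) = (17.39² + 9² − 9²) / (2·17.39·9) = 302.3/312.96 = 0.9659, so ∠EFI = 15°.

Therefore, the measure of angle ∠EFI = 15°.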